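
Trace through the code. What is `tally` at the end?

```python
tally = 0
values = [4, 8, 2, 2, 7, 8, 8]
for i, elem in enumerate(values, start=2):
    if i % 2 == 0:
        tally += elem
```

Let's trace through this code step by step.

Initialize: tally = 0
Initialize: values = [4, 8, 2, 2, 7, 8, 8]
Entering loop: for i, elem in enumerate(values, start=2):

After execution: tally = 21
21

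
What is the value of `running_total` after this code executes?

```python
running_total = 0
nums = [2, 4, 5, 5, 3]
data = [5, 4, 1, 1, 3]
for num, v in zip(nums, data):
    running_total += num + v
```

Let's trace through this code step by step.

Initialize: running_total = 0
Initialize: nums = [2, 4, 5, 5, 3]
Initialize: data = [5, 4, 1, 1, 3]
Entering loop: for num, v in zip(nums, data):

After execution: running_total = 33
33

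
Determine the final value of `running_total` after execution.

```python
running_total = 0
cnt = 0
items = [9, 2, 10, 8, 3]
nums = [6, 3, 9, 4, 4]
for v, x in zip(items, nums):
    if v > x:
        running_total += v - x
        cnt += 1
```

Let's trace through this code step by step.

Initialize: running_total = 0
Initialize: cnt = 0
Initialize: items = [9, 2, 10, 8, 3]
Initialize: nums = [6, 3, 9, 4, 4]
Entering loop: for v, x in zip(items, nums):

After execution: running_total = 8
8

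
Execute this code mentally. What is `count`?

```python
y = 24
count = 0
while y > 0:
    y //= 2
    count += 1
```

Let's trace through this code step by step.

Initialize: y = 24
Initialize: count = 0
Entering loop: while y > 0:

After execution: count = 5
5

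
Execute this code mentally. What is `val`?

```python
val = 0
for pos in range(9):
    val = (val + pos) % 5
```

Let's trace through this code step by step.

Initialize: val = 0
Entering loop: for pos in range(9):

After execution: val = 1
1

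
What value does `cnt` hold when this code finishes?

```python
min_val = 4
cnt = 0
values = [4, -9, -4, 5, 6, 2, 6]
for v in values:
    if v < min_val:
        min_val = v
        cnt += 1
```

Let's trace through this code step by step.

Initialize: min_val = 4
Initialize: cnt = 0
Initialize: values = [4, -9, -4, 5, 6, 2, 6]
Entering loop: for v in values:

After execution: cnt = 1
1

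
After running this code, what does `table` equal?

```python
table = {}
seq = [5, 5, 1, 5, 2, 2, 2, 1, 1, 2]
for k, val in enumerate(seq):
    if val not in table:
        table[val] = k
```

Let's trace through this code step by step.

Initialize: table = {}
Initialize: seq = [5, 5, 1, 5, 2, 2, 2, 1, 1, 2]
Entering loop: for k, val in enumerate(seq):

After execution: table = {5: 0, 1: 2, 2: 4}
{5: 0, 1: 2, 2: 4}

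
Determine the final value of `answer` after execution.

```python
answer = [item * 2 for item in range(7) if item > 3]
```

Let's trace through this code step by step.

Initialize: answer = [item * 2 for item in range(7) if item > 3]

After execution: answer = [8, 10, 12]
[8, 10, 12]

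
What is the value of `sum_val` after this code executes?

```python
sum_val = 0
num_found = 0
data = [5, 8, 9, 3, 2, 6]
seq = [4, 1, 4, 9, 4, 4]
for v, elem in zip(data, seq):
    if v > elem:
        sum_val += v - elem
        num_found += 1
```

Let's trace through this code step by step.

Initialize: sum_val = 0
Initialize: num_found = 0
Initialize: data = [5, 8, 9, 3, 2, 6]
Initialize: seq = [4, 1, 4, 9, 4, 4]
Entering loop: for v, elem in zip(data, seq):

After execution: sum_val = 15
15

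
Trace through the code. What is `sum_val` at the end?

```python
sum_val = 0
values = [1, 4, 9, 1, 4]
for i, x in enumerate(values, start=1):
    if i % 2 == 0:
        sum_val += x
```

Let's trace through this code step by step.

Initialize: sum_val = 0
Initialize: values = [1, 4, 9, 1, 4]
Entering loop: for i, x in enumerate(values, start=1):

After execution: sum_val = 5
5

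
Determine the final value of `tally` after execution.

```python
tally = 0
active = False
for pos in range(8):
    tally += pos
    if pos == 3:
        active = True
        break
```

Let's trace through this code step by step.

Initialize: tally = 0
Initialize: active = False
Entering loop: for pos in range(8):

After execution: tally = 6
6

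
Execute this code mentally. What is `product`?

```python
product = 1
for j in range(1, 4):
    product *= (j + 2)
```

Let's trace through this code step by step.

Initialize: product = 1
Entering loop: for j in range(1, 4):

After execution: product = 60
60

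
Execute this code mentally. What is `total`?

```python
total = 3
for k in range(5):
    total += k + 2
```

Let's trace through this code step by step.

Initialize: total = 3
Entering loop: for k in range(5):

After execution: total = 23
23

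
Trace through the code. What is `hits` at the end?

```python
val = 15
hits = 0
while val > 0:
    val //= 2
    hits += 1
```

Let's trace through this code step by step.

Initialize: val = 15
Initialize: hits = 0
Entering loop: while val > 0:

After execution: hits = 4
4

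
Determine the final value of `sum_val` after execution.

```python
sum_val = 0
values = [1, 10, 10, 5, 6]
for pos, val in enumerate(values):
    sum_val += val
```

Let's trace through this code step by step.

Initialize: sum_val = 0
Initialize: values = [1, 10, 10, 5, 6]
Entering loop: for pos, val in enumerate(values):

After execution: sum_val = 32
32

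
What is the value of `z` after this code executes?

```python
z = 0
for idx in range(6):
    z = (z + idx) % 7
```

Let's trace through this code step by step.

Initialize: z = 0
Entering loop: for idx in range(6):

After execution: z = 1
1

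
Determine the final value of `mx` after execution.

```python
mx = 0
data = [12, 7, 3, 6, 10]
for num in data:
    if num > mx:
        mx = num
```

Let's trace through this code step by step.

Initialize: mx = 0
Initialize: data = [12, 7, 3, 6, 10]
Entering loop: for num in data:

After execution: mx = 12
12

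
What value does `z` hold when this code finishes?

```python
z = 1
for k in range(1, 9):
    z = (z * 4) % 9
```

Let's trace through this code step by step.

Initialize: z = 1
Entering loop: for k in range(1, 9):

After execution: z = 7
7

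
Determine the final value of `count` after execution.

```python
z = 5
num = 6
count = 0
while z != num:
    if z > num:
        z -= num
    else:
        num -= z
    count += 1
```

Let's trace through this code step by step.

Initialize: z = 5
Initialize: num = 6
Initialize: count = 0
Entering loop: while z != num:

After execution: count = 5
5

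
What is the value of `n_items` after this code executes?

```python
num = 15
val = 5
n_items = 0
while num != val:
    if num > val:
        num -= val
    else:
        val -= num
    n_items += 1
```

Let's trace through this code step by step.

Initialize: num = 15
Initialize: val = 5
Initialize: n_items = 0
Entering loop: while num != val:

After execution: n_items = 2
2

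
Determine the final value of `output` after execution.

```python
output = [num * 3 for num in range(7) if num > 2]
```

Let's trace through this code step by step.

Initialize: output = [num * 3 for num in range(7) if num > 2]

After execution: output = [9, 12, 15, 18]
[9, 12, 15, 18]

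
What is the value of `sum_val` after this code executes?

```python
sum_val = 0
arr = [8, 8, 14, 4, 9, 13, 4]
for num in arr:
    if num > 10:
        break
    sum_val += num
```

Let's trace through this code step by step.

Initialize: sum_val = 0
Initialize: arr = [8, 8, 14, 4, 9, 13, 4]
Entering loop: for num in arr:

After execution: sum_val = 16
16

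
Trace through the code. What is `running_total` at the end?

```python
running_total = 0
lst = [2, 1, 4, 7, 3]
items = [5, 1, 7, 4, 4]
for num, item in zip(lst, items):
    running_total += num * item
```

Let's trace through this code step by step.

Initialize: running_total = 0
Initialize: lst = [2, 1, 4, 7, 3]
Initialize: items = [5, 1, 7, 4, 4]
Entering loop: for num, item in zip(lst, items):

After execution: running_total = 79
79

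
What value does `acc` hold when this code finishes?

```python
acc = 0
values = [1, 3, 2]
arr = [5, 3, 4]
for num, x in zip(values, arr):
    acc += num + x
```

Let's trace through this code step by step.

Initialize: acc = 0
Initialize: values = [1, 3, 2]
Initialize: arr = [5, 3, 4]
Entering loop: for num, x in zip(values, arr):

After execution: acc = 18
18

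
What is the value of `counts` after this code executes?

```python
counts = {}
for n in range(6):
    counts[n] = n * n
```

Let's trace through this code step by step.

Initialize: counts = {}
Entering loop: for n in range(6):

After execution: counts = {0: 0, 1: 1, 2: 4, 3: 9, 4: 16, 5: 25}
{0: 0, 1: 1, 2: 4, 3: 9, 4: 16, 5: 25}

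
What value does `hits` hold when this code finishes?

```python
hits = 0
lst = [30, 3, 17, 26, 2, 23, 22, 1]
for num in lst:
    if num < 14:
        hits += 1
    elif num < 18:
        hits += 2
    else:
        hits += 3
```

Let's trace through this code step by step.

Initialize: hits = 0
Initialize: lst = [30, 3, 17, 26, 2, 23, 22, 1]
Entering loop: for num in lst:

After execution: hits = 17
17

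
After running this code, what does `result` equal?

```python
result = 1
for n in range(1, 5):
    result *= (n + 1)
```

Let's trace through this code step by step.

Initialize: result = 1
Entering loop: for n in range(1, 5):

After execution: result = 120
120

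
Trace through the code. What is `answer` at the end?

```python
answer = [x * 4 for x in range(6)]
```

Let's trace through this code step by step.

Initialize: answer = [x * 4 for x in range(6)]

After execution: answer = [0, 4, 8, 12, 16, 20]
[0, 4, 8, 12, 16, 20]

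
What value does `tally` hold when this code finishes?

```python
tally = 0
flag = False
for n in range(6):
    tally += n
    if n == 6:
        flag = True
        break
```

Let's trace through this code step by step.

Initialize: tally = 0
Initialize: flag = False
Entering loop: for n in range(6):

After execution: tally = 15
15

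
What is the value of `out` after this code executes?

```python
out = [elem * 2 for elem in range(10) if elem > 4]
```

Let's trace through this code step by step.

Initialize: out = [elem * 2 for elem in range(10) if elem > 4]

After execution: out = [10, 12, 14, 16, 18]
[10, 12, 14, 16, 18]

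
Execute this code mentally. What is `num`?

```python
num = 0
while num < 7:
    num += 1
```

Let's trace through this code step by step.

Initialize: num = 0
Entering loop: while num < 7:

After execution: num = 7
7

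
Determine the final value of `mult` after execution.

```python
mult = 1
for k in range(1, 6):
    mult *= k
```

Let's trace through this code step by step.

Initialize: mult = 1
Entering loop: for k in range(1, 6):

After execution: mult = 120
120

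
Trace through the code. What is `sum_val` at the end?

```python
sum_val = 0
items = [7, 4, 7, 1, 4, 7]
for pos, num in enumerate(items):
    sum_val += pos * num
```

Let's trace through this code step by step.

Initialize: sum_val = 0
Initialize: items = [7, 4, 7, 1, 4, 7]
Entering loop: for pos, num in enumerate(items):

After execution: sum_val = 72
72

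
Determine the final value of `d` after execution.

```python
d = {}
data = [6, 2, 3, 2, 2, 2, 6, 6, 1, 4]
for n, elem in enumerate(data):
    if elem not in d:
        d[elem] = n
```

Let's trace through this code step by step.

Initialize: d = {}
Initialize: data = [6, 2, 3, 2, 2, 2, 6, 6, 1, 4]
Entering loop: for n, elem in enumerate(data):

After execution: d = {6: 0, 2: 1, 3: 2, 1: 8, 4: 9}
{6: 0, 2: 1, 3: 2, 1: 8, 4: 9}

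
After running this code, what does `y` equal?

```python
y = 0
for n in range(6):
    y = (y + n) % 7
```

Let's trace through this code step by step.

Initialize: y = 0
Entering loop: for n in range(6):

After execution: y = 1
1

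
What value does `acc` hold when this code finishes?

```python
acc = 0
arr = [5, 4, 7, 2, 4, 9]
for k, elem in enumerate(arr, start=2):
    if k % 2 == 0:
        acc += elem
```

Let's trace through this code step by step.

Initialize: acc = 0
Initialize: arr = [5, 4, 7, 2, 4, 9]
Entering loop: for k, elem in enumerate(arr, start=2):

After execution: acc = 16
16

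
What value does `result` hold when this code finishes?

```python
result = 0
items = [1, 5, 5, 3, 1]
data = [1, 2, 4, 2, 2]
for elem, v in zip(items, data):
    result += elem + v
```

Let's trace through this code step by step.

Initialize: result = 0
Initialize: items = [1, 5, 5, 3, 1]
Initialize: data = [1, 2, 4, 2, 2]
Entering loop: for elem, v in zip(items, data):

After execution: result = 26
26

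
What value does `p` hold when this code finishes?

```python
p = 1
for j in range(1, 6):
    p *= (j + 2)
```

Let's trace through this code step by step.

Initialize: p = 1
Entering loop: for j in range(1, 6):

After execution: p = 2520
2520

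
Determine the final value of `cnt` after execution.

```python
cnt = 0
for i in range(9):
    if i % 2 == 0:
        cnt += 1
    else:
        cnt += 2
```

Let's trace through this code step by step.

Initialize: cnt = 0
Entering loop: for i in range(9):

After execution: cnt = 13
13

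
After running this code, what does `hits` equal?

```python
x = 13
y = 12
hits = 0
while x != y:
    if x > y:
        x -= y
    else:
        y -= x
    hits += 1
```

Let's trace through this code step by step.

Initialize: x = 13
Initialize: y = 12
Initialize: hits = 0
Entering loop: while x != y:

After execution: hits = 12
12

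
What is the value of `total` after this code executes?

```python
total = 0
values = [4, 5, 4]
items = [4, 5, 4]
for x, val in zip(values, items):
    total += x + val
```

Let's trace through this code step by step.

Initialize: total = 0
Initialize: values = [4, 5, 4]
Initialize: items = [4, 5, 4]
Entering loop: for x, val in zip(values, items):

After execution: total = 26
26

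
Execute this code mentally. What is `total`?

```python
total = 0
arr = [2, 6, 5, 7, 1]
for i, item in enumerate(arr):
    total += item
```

Let's trace through this code step by step.

Initialize: total = 0
Initialize: arr = [2, 6, 5, 7, 1]
Entering loop: for i, item in enumerate(arr):

After execution: total = 21
21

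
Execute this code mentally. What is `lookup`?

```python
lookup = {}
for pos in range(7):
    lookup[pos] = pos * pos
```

Let's trace through this code step by step.

Initialize: lookup = {}
Entering loop: for pos in range(7):

After execution: lookup = {0: 0, 1: 1, 2: 4, 3: 9, 4: 16, 5: 25, 6: 36}
{0: 0, 1: 1, 2: 4, 3: 9, 4: 16, 5: 25, 6: 36}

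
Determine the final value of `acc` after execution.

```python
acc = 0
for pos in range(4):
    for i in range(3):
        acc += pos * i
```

Let's trace through this code step by step.

Initialize: acc = 0
Entering loop: for pos in range(4):

After execution: acc = 18
18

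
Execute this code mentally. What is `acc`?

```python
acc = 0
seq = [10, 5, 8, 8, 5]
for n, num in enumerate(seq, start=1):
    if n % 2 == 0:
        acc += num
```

Let's trace through this code step by step.

Initialize: acc = 0
Initialize: seq = [10, 5, 8, 8, 5]
Entering loop: for n, num in enumerate(seq, start=1):

After execution: acc = 13
13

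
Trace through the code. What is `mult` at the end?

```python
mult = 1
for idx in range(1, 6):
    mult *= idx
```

Let's trace through this code step by step.

Initialize: mult = 1
Entering loop: for idx in range(1, 6):

After execution: mult = 120
120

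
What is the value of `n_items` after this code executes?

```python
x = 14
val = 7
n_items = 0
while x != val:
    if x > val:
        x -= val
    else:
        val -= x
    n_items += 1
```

Let's trace through this code step by step.

Initialize: x = 14
Initialize: val = 7
Initialize: n_items = 0
Entering loop: while x != val:

After execution: n_items = 1
1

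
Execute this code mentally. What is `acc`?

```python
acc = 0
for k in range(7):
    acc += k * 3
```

Let's trace through this code step by step.

Initialize: acc = 0
Entering loop: for k in range(7):

After execution: acc = 63
63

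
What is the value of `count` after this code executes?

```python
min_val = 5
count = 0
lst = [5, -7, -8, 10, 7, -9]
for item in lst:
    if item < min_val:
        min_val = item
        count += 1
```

Let's trace through this code step by step.

Initialize: min_val = 5
Initialize: count = 0
Initialize: lst = [5, -7, -8, 10, 7, -9]
Entering loop: for item in lst:

After execution: count = 3
3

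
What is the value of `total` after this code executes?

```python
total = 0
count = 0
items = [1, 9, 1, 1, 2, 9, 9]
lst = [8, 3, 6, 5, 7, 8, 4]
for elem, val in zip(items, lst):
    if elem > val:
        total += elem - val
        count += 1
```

Let's trace through this code step by step.

Initialize: total = 0
Initialize: count = 0
Initialize: items = [1, 9, 1, 1, 2, 9, 9]
Initialize: lst = [8, 3, 6, 5, 7, 8, 4]
Entering loop: for elem, val in zip(items, lst):

After execution: total = 12
12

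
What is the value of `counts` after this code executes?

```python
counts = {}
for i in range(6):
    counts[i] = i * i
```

Let's trace through this code step by step.

Initialize: counts = {}
Entering loop: for i in range(6):

After execution: counts = {0: 0, 1: 1, 2: 4, 3: 9, 4: 16, 5: 25}
{0: 0, 1: 1, 2: 4, 3: 9, 4: 16, 5: 25}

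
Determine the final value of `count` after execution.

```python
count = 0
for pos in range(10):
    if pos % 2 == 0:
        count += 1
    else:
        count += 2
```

Let's trace through this code step by step.

Initialize: count = 0
Entering loop: for pos in range(10):

After execution: count = 15
15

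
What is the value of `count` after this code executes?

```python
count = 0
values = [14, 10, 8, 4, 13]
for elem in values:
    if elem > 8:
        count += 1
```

Let's trace through this code step by step.

Initialize: count = 0
Initialize: values = [14, 10, 8, 4, 13]
Entering loop: for elem in values:

After execution: count = 3
3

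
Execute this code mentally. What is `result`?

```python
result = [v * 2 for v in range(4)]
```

Let's trace through this code step by step.

Initialize: result = [v * 2 for v in range(4)]

After execution: result = [0, 2, 4, 6]
[0, 2, 4, 6]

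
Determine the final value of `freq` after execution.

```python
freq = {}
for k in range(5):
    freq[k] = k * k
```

Let's trace through this code step by step.

Initialize: freq = {}
Entering loop: for k in range(5):

After execution: freq = {0: 0, 1: 1, 2: 4, 3: 9, 4: 16}
{0: 0, 1: 1, 2: 4, 3: 9, 4: 16}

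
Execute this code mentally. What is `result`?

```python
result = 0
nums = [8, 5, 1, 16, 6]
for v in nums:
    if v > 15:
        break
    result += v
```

Let's trace through this code step by step.

Initialize: result = 0
Initialize: nums = [8, 5, 1, 16, 6]
Entering loop: for v in nums:

After execution: result = 14
14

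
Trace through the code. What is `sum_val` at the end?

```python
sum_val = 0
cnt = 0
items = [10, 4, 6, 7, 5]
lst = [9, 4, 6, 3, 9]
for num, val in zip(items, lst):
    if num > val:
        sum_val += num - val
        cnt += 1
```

Let's trace through this code step by step.

Initialize: sum_val = 0
Initialize: cnt = 0
Initialize: items = [10, 4, 6, 7, 5]
Initialize: lst = [9, 4, 6, 3, 9]
Entering loop: for num, val in zip(items, lst):

After execution: sum_val = 5
5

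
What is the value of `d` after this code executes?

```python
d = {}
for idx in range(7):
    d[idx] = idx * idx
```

Let's trace through this code step by step.

Initialize: d = {}
Entering loop: for idx in range(7):

After execution: d = {0: 0, 1: 1, 2: 4, 3: 9, 4: 16, 5: 25, 6: 36}
{0: 0, 1: 1, 2: 4, 3: 9, 4: 16, 5: 25, 6: 36}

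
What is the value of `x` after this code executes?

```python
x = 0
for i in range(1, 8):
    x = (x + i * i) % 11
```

Let's trace through this code step by step.

Initialize: x = 0
Entering loop: for i in range(1, 8):

After execution: x = 8
8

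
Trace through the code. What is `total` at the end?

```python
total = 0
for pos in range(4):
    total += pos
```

Let's trace through this code step by step.

Initialize: total = 0
Entering loop: for pos in range(4):

After execution: total = 6
6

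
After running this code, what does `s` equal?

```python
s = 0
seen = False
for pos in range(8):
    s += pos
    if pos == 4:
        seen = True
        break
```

Let's trace through this code step by step.

Initialize: s = 0
Initialize: seen = False
Entering loop: for pos in range(8):

After execution: s = 10
10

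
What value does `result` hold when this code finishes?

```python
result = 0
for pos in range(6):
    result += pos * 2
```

Let's trace through this code step by step.

Initialize: result = 0
Entering loop: for pos in range(6):

After execution: result = 30
30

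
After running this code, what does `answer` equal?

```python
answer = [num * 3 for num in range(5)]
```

Let's trace through this code step by step.

Initialize: answer = [num * 3 for num in range(5)]

After execution: answer = [0, 3, 6, 9, 12]
[0, 3, 6, 9, 12]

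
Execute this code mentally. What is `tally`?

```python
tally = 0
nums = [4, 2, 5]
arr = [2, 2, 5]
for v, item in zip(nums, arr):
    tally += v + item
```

Let's trace through this code step by step.

Initialize: tally = 0
Initialize: nums = [4, 2, 5]
Initialize: arr = [2, 2, 5]
Entering loop: for v, item in zip(nums, arr):

After execution: tally = 20
20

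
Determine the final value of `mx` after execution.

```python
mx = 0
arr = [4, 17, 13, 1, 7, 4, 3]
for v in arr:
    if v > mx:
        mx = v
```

Let's trace through this code step by step.

Initialize: mx = 0
Initialize: arr = [4, 17, 13, 1, 7, 4, 3]
Entering loop: for v in arr:

After execution: mx = 17
17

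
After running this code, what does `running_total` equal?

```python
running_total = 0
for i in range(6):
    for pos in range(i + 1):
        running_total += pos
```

Let's trace through this code step by step.

Initialize: running_total = 0
Entering loop: for i in range(6):

After execution: running_total = 35
35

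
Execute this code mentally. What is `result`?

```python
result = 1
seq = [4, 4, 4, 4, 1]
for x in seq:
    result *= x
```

Let's trace through this code step by step.

Initialize: result = 1
Initialize: seq = [4, 4, 4, 4, 1]
Entering loop: for x in seq:

After execution: result = 256
256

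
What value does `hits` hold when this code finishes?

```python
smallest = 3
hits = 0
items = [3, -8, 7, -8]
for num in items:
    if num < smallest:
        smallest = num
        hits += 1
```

Let's trace through this code step by step.

Initialize: smallest = 3
Initialize: hits = 0
Initialize: items = [3, -8, 7, -8]
Entering loop: for num in items:

After execution: hits = 1
1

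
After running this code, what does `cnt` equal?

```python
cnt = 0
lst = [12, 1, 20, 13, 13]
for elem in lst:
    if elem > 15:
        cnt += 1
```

Let's trace through this code step by step.

Initialize: cnt = 0
Initialize: lst = [12, 1, 20, 13, 13]
Entering loop: for elem in lst:

After execution: cnt = 1
1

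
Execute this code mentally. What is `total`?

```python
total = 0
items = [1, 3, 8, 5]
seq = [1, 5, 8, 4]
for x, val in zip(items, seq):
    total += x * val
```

Let's trace through this code step by step.

Initialize: total = 0
Initialize: items = [1, 3, 8, 5]
Initialize: seq = [1, 5, 8, 4]
Entering loop: for x, val in zip(items, seq):

After execution: total = 100
100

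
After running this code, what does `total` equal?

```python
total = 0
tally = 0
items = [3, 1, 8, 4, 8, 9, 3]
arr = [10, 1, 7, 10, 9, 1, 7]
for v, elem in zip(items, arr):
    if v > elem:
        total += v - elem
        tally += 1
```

Let's trace through this code step by step.

Initialize: total = 0
Initialize: tally = 0
Initialize: items = [3, 1, 8, 4, 8, 9, 3]
Initialize: arr = [10, 1, 7, 10, 9, 1, 7]
Entering loop: for v, elem in zip(items, arr):

After execution: total = 9
9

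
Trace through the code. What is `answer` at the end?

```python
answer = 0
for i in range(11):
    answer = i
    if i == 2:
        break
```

Let's trace through this code step by step.

Initialize: answer = 0
Entering loop: for i in range(11):

After execution: answer = 2
2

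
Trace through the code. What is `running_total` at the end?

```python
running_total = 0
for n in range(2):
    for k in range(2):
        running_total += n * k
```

Let's trace through this code step by step.

Initialize: running_total = 0
Entering loop: for n in range(2):

After execution: running_total = 1
1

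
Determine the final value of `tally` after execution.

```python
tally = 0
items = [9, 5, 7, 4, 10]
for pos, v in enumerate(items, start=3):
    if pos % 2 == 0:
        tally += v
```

Let's trace through this code step by step.

Initialize: tally = 0
Initialize: items = [9, 5, 7, 4, 10]
Entering loop: for pos, v in enumerate(items, start=3):

After execution: tally = 9
9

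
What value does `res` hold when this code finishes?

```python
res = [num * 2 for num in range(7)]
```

Let's trace through this code step by step.

Initialize: res = [num * 2 for num in range(7)]

After execution: res = [0, 2, 4, 6, 8, 10, 12]
[0, 2, 4, 6, 8, 10, 12]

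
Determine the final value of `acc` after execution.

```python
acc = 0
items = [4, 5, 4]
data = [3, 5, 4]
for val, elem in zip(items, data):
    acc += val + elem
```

Let's trace through this code step by step.

Initialize: acc = 0
Initialize: items = [4, 5, 4]
Initialize: data = [3, 5, 4]
Entering loop: for val, elem in zip(items, data):

After execution: acc = 25
25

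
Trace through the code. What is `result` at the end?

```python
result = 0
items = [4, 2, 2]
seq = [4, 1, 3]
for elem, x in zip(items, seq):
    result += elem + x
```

Let's trace through this code step by step.

Initialize: result = 0
Initialize: items = [4, 2, 2]
Initialize: seq = [4, 1, 3]
Entering loop: for elem, x in zip(items, seq):

After execution: result = 16
16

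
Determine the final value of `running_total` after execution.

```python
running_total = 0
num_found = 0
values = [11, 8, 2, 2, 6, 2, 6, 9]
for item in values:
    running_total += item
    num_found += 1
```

Let's trace through this code step by step.

Initialize: running_total = 0
Initialize: num_found = 0
Initialize: values = [11, 8, 2, 2, 6, 2, 6, 9]
Entering loop: for item in values:

After execution: running_total = 46
46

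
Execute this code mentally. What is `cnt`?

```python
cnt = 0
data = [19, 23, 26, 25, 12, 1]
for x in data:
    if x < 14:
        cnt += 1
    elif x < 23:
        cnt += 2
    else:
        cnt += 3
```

Let's trace through this code step by step.

Initialize: cnt = 0
Initialize: data = [19, 23, 26, 25, 12, 1]
Entering loop: for x in data:

After execution: cnt = 13
13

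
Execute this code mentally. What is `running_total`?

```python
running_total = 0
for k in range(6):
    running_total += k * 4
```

Let's trace through this code step by step.

Initialize: running_total = 0
Entering loop: for k in range(6):

After execution: running_total = 60
60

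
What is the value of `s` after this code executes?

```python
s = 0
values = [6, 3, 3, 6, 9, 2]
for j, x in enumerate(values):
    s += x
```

Let's trace through this code step by step.

Initialize: s = 0
Initialize: values = [6, 3, 3, 6, 9, 2]
Entering loop: for j, x in enumerate(values):

After execution: s = 29
29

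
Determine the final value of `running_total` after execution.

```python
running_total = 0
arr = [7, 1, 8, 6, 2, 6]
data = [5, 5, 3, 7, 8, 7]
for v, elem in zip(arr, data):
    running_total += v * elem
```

Let's trace through this code step by step.

Initialize: running_total = 0
Initialize: arr = [7, 1, 8, 6, 2, 6]
Initialize: data = [5, 5, 3, 7, 8, 7]
Entering loop: for v, elem in zip(arr, data):

After execution: running_total = 164
164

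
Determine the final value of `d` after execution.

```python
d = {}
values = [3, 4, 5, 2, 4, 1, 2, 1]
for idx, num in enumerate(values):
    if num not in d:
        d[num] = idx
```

Let's trace through this code step by step.

Initialize: d = {}
Initialize: values = [3, 4, 5, 2, 4, 1, 2, 1]
Entering loop: for idx, num in enumerate(values):

After execution: d = {3: 0, 4: 1, 5: 2, 2: 3, 1: 5}
{3: 0, 4: 1, 5: 2, 2: 3, 1: 5}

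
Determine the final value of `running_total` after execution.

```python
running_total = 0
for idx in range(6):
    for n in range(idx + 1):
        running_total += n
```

Let's trace through this code step by step.

Initialize: running_total = 0
Entering loop: for idx in range(6):

After execution: running_total = 35
35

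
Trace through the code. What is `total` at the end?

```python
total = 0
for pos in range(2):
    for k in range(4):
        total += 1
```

Let's trace through this code step by step.

Initialize: total = 0
Entering loop: for pos in range(2):

After execution: total = 8
8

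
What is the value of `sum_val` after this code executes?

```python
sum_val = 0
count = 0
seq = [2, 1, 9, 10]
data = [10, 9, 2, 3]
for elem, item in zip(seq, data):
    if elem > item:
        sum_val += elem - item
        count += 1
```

Let's trace through this code step by step.

Initialize: sum_val = 0
Initialize: count = 0
Initialize: seq = [2, 1, 9, 10]
Initialize: data = [10, 9, 2, 3]
Entering loop: for elem, item in zip(seq, data):

After execution: sum_val = 14
14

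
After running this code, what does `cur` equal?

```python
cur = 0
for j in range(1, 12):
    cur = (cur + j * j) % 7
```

Let's trace through this code step by step.

Initialize: cur = 0
Entering loop: for j in range(1, 12):

After execution: cur = 2
2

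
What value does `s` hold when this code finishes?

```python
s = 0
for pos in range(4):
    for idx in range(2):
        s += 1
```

Let's trace through this code step by step.

Initialize: s = 0
Entering loop: for pos in range(4):

After execution: s = 8
8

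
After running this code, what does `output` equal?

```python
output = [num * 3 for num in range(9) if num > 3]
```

Let's trace through this code step by step.

Initialize: output = [num * 3 for num in range(9) if num > 3]

After execution: output = [12, 15, 18, 21, 24]
[12, 15, 18, 21, 24]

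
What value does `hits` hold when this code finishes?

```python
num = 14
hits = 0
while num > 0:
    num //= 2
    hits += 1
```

Let's trace through this code step by step.

Initialize: num = 14
Initialize: hits = 0
Entering loop: while num > 0:

After execution: hits = 4
4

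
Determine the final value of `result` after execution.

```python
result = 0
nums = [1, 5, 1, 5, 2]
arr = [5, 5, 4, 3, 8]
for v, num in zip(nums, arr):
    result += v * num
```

Let's trace through this code step by step.

Initialize: result = 0
Initialize: nums = [1, 5, 1, 5, 2]
Initialize: arr = [5, 5, 4, 3, 8]
Entering loop: for v, num in zip(nums, arr):

After execution: result = 65
65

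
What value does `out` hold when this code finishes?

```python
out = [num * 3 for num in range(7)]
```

Let's trace through this code step by step.

Initialize: out = [num * 3 for num in range(7)]

After execution: out = [0, 3, 6, 9, 12, 15, 18]
[0, 3, 6, 9, 12, 15, 18]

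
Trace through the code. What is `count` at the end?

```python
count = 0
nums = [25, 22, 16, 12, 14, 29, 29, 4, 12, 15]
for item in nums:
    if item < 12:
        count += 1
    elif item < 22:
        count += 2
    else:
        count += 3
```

Let's trace through this code step by step.

Initialize: count = 0
Initialize: nums = [25, 22, 16, 12, 14, 29, 29, 4, 12, 15]
Entering loop: for item in nums:

After execution: count = 23
23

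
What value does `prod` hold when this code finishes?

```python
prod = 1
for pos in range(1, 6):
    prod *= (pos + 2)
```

Let's trace through this code step by step.

Initialize: prod = 1
Entering loop: for pos in range(1, 6):

After execution: prod = 2520
2520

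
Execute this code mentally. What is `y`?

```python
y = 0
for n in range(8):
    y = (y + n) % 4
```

Let's trace through this code step by step.

Initialize: y = 0
Entering loop: for n in range(8):

After execution: y = 0
0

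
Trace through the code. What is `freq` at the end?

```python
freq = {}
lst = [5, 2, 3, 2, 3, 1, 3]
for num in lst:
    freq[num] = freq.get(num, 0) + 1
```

Let's trace through this code step by step.

Initialize: freq = {}
Initialize: lst = [5, 2, 3, 2, 3, 1, 3]
Entering loop: for num in lst:

After execution: freq = {5: 1, 2: 2, 3: 3, 1: 1}
{5: 1, 2: 2, 3: 3, 1: 1}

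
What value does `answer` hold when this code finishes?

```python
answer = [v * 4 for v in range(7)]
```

Let's trace through this code step by step.

Initialize: answer = [v * 4 for v in range(7)]

After execution: answer = [0, 4, 8, 12, 16, 20, 24]
[0, 4, 8, 12, 16, 20, 24]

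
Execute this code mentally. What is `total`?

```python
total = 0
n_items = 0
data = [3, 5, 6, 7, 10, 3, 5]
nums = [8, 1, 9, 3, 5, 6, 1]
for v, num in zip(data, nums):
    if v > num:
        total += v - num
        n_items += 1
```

Let's trace through this code step by step.

Initialize: total = 0
Initialize: n_items = 0
Initialize: data = [3, 5, 6, 7, 10, 3, 5]
Initialize: nums = [8, 1, 9, 3, 5, 6, 1]
Entering loop: for v, num in zip(data, nums):

After execution: total = 17
17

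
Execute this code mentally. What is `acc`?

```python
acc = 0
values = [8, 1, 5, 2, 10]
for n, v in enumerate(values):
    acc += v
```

Let's trace through this code step by step.

Initialize: acc = 0
Initialize: values = [8, 1, 5, 2, 10]
Entering loop: for n, v in enumerate(values):

After execution: acc = 26
26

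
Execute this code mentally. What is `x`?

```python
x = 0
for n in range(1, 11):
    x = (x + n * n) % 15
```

Let's trace through this code step by step.

Initialize: x = 0
Entering loop: for n in range(1, 11):

After execution: x = 10
10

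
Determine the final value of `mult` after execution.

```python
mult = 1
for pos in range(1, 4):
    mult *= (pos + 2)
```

Let's trace through this code step by step.

Initialize: mult = 1
Entering loop: for pos in range(1, 4):

After execution: mult = 60
60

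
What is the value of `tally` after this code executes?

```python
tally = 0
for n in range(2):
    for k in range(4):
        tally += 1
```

Let's trace through this code step by step.

Initialize: tally = 0
Entering loop: for n in range(2):

After execution: tally = 8
8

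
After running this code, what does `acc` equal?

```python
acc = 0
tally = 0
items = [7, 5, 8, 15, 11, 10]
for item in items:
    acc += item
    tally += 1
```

Let's trace through this code step by step.

Initialize: acc = 0
Initialize: tally = 0
Initialize: items = [7, 5, 8, 15, 11, 10]
Entering loop: for item in items:

After execution: acc = 56
56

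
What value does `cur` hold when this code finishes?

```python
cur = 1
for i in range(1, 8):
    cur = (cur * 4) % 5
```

Let's trace through this code step by step.

Initialize: cur = 1
Entering loop: for i in range(1, 8):

After execution: cur = 4
4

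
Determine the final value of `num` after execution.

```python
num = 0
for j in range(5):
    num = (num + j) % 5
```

Let's trace through this code step by step.

Initialize: num = 0
Entering loop: for j in range(5):

After execution: num = 0
0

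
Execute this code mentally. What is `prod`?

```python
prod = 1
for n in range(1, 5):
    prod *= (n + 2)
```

Let's trace through this code step by step.

Initialize: prod = 1
Entering loop: for n in range(1, 5):

After execution: prod = 360
360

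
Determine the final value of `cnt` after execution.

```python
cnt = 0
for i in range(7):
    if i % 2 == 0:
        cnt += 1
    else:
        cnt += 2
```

Let's trace through this code step by step.

Initialize: cnt = 0
Entering loop: for i in range(7):

After execution: cnt = 10
10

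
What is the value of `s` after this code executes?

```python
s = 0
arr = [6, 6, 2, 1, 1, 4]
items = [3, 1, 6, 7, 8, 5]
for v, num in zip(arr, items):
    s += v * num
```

Let's trace through this code step by step.

Initialize: s = 0
Initialize: arr = [6, 6, 2, 1, 1, 4]
Initialize: items = [3, 1, 6, 7, 8, 5]
Entering loop: for v, num in zip(arr, items):

After execution: s = 71
71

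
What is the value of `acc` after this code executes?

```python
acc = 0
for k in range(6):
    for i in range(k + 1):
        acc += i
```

Let's trace through this code step by step.

Initialize: acc = 0
Entering loop: for k in range(6):

After execution: acc = 35
35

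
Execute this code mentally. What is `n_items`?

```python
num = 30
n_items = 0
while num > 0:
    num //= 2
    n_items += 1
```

Let's trace through this code step by step.

Initialize: num = 30
Initialize: n_items = 0
Entering loop: while num > 0:

After execution: n_items = 5
5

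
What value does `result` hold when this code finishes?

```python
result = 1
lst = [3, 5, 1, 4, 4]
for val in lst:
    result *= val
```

Let's trace through this code step by step.

Initialize: result = 1
Initialize: lst = [3, 5, 1, 4, 4]
Entering loop: for val in lst:

After execution: result = 240
240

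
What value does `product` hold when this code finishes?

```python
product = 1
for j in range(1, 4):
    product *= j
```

Let's trace through this code step by step.

Initialize: product = 1
Entering loop: for j in range(1, 4):

After execution: product = 6
6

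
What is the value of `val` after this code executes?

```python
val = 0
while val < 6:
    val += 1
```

Let's trace through this code step by step.

Initialize: val = 0
Entering loop: while val < 6:

After execution: val = 6
6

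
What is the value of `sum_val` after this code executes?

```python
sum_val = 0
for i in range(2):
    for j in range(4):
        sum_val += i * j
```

Let's trace through this code step by step.

Initialize: sum_val = 0
Entering loop: for i in range(2):

After execution: sum_val = 6
6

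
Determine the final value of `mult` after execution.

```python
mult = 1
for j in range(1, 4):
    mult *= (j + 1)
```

Let's trace through this code step by step.

Initialize: mult = 1
Entering loop: for j in range(1, 4):

After execution: mult = 24
24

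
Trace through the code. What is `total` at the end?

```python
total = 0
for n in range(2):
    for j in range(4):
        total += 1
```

Let's trace through this code step by step.

Initialize: total = 0
Entering loop: for n in range(2):

After execution: total = 8
8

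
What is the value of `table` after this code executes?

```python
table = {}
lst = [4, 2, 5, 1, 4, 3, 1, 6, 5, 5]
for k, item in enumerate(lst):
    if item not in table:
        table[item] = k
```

Let's trace through this code step by step.

Initialize: table = {}
Initialize: lst = [4, 2, 5, 1, 4, 3, 1, 6, 5, 5]
Entering loop: for k, item in enumerate(lst):

After execution: table = {4: 0, 2: 1, 5: 2, 1: 3, 3: 5, 6: 7}
{4: 0, 2: 1, 5: 2, 1: 3, 3: 5, 6: 7}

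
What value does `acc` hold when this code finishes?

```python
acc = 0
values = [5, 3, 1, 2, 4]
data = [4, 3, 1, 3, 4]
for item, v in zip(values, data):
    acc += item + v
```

Let's trace through this code step by step.

Initialize: acc = 0
Initialize: values = [5, 3, 1, 2, 4]
Initialize: data = [4, 3, 1, 3, 4]
Entering loop: for item, v in zip(values, data):

After execution: acc = 30
30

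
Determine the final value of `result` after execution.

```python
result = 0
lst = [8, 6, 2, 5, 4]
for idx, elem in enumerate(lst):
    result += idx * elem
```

Let's trace through this code step by step.

Initialize: result = 0
Initialize: lst = [8, 6, 2, 5, 4]
Entering loop: for idx, elem in enumerate(lst):

After execution: result = 41
41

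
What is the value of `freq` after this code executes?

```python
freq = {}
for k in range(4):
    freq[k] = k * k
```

Let's trace through this code step by step.

Initialize: freq = {}
Entering loop: for k in range(4):

After execution: freq = {0: 0, 1: 1, 2: 4, 3: 9}
{0: 0, 1: 1, 2: 4, 3: 9}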